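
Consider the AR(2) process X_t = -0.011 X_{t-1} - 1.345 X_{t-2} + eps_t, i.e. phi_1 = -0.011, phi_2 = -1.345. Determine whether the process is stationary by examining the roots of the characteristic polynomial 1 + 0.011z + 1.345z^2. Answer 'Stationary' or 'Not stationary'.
\text{Not stationary}

The AR(p) characteristic polynomial is P(z) = 1 + 0.011z + 1.345z^2.
Stationarity requires all roots to lie outside the unit circle, i.e. |z| > 1 for every root.
Set 1 + (0.011) z + (1.345) z^2 = 0, i.e. a z^2 + b z + c = 0 with a = 1.345, b = 0.011, c = 1.
Discriminant D = b^2 - 4ac = (0.011)^2 - 4*(1.345)*1 = 0.000121 - (5.38) = -5.379879.
D < 0, so the roots are the complex-conjugate pair z = (-b +/- i sqrt(-D)) / (2a) = -0.0041 +/- 0.8623i.
For a conjugate pair |z|^2 = z * conj(z) = (product of roots) = c/a = 1/(1.345) = 0.743494, so |z| = sqrt(0.743494) = 0.8623 for both roots.
Moduli of all roots: 0.8623, 0.8623.
All moduli strictly greater than 1? No.
Verdict: Not stationary.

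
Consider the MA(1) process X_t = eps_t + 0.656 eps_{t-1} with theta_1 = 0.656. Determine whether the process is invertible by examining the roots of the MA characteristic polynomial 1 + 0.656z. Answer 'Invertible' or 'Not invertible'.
\text{Invertible}

The MA(q) characteristic polynomial is P(z) = 1 + 0.656z.
Invertibility requires all roots to lie outside the unit circle, i.e. |z| > 1 for every root.
This is linear in z: 1 + (0.656) z = 0  =>  z = -1/(0.656) = -1.52439,  |z| = 1.52439.
Moduli of all roots: 1.5244.
All moduli strictly greater than 1? Yes.
Verdict: Invertible.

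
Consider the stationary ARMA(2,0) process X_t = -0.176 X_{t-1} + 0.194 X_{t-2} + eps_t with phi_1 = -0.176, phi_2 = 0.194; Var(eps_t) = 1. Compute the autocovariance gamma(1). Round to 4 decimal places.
\gamma(1) = -0.2383

Multiply the model equation by X_{t-k} and take expectations. With theta_0 = psi_0 = 1 and psi_j the MA(infinity) weights, this gives
  gamma(k) - sum_i phi_i gamma(k-i) = c_k,
  c_k = sigma^2 * sum_{j=k..q} theta_j psi_{j-k}   (c_k = 0 for k > q),
using gamma(-m) = gamma(m).
Pure AR (q = 0): c_0 = sigma^2 = 1, c_k = 0 for k >= 1.
Equations for k = 0, 1, 2 (AR order 2, c_2 = 0):
  (E0) gamma(0) = phi_1 gamma(1) + phi_2 gamma(2) + c_0
  (E1) gamma(1) = phi_1 gamma(0) + phi_2 gamma(1) + c_1
  (E2) gamma(2) = phi_1 gamma(1) + phi_2 gamma(0)
From (E1): gamma(1) = A gamma(0) + B with
  A = phi_1 / (1 - phi_2) = -0.176 / 0.806 = -0.218362,   B = c_1 / (1 - phi_2) = 0 / 0.806 = 0.
Insert (E2) into (E0): gamma(0) (1 - phi_2^2) = phi_1 (1 + phi_2) gamma(1) + c_0.
  phi_1 (1 + phi_2) = (-0.176)(1.194) = -0.210144,   1 - phi_2^2 = 0.962364.
Replace gamma(1) by A gamma(0) + B and collect gamma(0):
  gamma(0) [0.962364 - (-0.210144)(-0.218362)] = c_0 = 1
  gamma(0) * 0.916476 = 1
  gamma(0) = 1 / 0.916476 = 1.091135.
  gamma(1) = A gamma(0) = (-0.218362)(1.091135) = -0.238263.
Therefore gamma(1) = -0.2383 (to 4 decimal places).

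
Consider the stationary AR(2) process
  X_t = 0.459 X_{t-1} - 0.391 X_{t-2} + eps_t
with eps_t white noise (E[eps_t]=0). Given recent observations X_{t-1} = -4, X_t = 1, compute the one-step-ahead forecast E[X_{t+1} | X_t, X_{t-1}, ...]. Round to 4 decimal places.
E[X_{t+1} \mid \mathcal F_t] = 2.0230

For an AR(p) model X_t = c + sum_i phi_i X_{t-i} + eps_t, the
one-step-ahead conditional mean is
  E[X_{t+1} | X_t, ...] = c + sum_i phi_i X_{t+1-i}.
Substitute known values:
  E[X_{t+1} | ...] = (0.459) * (1) + (-0.391) * (-4)
                   = 2.0230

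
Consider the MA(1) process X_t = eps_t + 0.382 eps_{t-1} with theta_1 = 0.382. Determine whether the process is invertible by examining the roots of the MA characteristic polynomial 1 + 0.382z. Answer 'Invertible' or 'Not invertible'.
\text{Invertible}

The MA(q) characteristic polynomial is P(z) = 1 + 0.382z.
Invertibility requires all roots to lie outside the unit circle, i.e. |z| > 1 for every root.
This is linear in z: 1 + (0.382) z = 0  =>  z = -1/(0.382) = -2.617801,  |z| = 2.617801.
Moduli of all roots: 2.6178.
All moduli strictly greater than 1? Yes.
Verdict: Invertible.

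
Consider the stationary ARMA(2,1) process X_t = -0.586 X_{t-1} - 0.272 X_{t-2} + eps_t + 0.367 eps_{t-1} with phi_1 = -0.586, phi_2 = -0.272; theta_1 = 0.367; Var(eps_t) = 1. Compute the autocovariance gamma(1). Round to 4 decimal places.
\gamma(1) = -0.2145

Multiply the model equation by X_{t-k} and take expectations. With theta_0 = psi_0 = 1 and psi_j the MA(infinity) weights, this gives
  gamma(k) - sum_i phi_i gamma(k-i) = c_k,
  c_k = sigma^2 * sum_{j=k..q} theta_j psi_{j-k}   (c_k = 0 for k > q),
using gamma(-m) = gamma(m).
psi-weights needed (psi_j = theta_j + sum_i phi_i psi_{j-i}):
  psi_1 = theta_1 + phi_1 = 0.367 + (-0.586) = -0.219
Right-hand sides:
  c_0 = sigma^2 (1 + theta_1 psi_1) = 1 * (1 + (0.367)(-0.219)) = 1 * 0.919627 = 0.919627
  c_1 = sigma^2 theta_1 = 1 * (0.367) = 0.367
  c_2 = 0
Equations for k = 0, 1, 2 (AR order 2, c_2 = 0):
  (E0) gamma(0) = phi_1 gamma(1) + phi_2 gamma(2) + c_0
  (E1) gamma(1) = phi_1 gamma(0) + phi_2 gamma(1) + c_1
  (E2) gamma(2) = phi_1 gamma(1) + phi_2 gamma(0)
From (E1): gamma(1) = A gamma(0) + B with
  A = phi_1 / (1 - phi_2) = -0.586 / 1.272 = -0.460692,   B = c_1 / (1 - phi_2) = 0.367 / 1.272 = 0.288522.
Insert (E2) into (E0): gamma(0) (1 - phi_2^2) = phi_1 (1 + phi_2) gamma(1) + c_0.
  phi_1 (1 + phi_2) = (-0.586)(0.728) = -0.426608,   1 - phi_2^2 = 0.926016.
Replace gamma(1) by A gamma(0) + B and collect gamma(0):
  gamma(0) [0.926016 - (-0.426608)(-0.460692)] = (-0.426608)(0.288522) + 0.919627
  gamma(0) * 0.729481 = 0.796541
  gamma(0) = 0.796541 / 0.729481 = 1.091928.
  gamma(1) = A gamma(0) + B = (-0.460692)(1.091928) + (0.288522) = -0.21452.
Therefore gamma(1) = -0.2145 (to 4 decimal places).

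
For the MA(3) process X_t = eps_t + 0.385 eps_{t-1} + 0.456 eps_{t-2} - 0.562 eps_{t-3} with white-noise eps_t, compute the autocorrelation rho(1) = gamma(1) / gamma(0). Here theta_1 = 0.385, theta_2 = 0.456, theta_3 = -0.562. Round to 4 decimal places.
\rho(1) = 0.1820

For an MA(q) process with theta_0 = 1, the autocovariance is
  gamma(k) = sigma^2 * sum_{i=0..q-k} theta_i * theta_{i+k},
and rho(k) = gamma(k) / gamma(0). Sigma^2 cancels.
  numerator   = (1)*(0.385) + (0.385)*(0.456) + (0.456)*(-0.562) = 0.304288.
  denominator = (1)^2 + (0.385)^2 + (0.456)^2 + (-0.562)^2 = 1.672005.
  rho(1) = 0.304288 / 1.672005 = 0.1820.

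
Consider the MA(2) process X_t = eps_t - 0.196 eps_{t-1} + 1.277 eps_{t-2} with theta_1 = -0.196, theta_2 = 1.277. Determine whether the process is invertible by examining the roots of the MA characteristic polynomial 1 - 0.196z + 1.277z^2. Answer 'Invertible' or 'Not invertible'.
\text{Not invertible}

The MA(q) characteristic polynomial is P(z) = 1 - 0.196z + 1.277z^2.
Invertibility requires all roots to lie outside the unit circle, i.e. |z| > 1 for every root.
Set 1 + (-0.196) z + (1.277) z^2 = 0, i.e. a z^2 + b z + c = 0 with a = 1.277, b = -0.196, c = 1.
Discriminant D = b^2 - 4ac = (-0.196)^2 - 4*(1.277)*1 = 0.038416 - (5.108) = -5.069584.
D < 0, so the roots are the complex-conjugate pair z = (-b +/- i sqrt(-D)) / (2a) = 0.0767 +/- 0.8816i.
For a conjugate pair |z|^2 = z * conj(z) = (product of roots) = c/a = 1/(1.277) = 0.783085, so |z| = sqrt(0.783085) = 0.8849 for both roots.
Moduli of all roots: 0.8849, 0.8849.
All moduli strictly greater than 1? No.
Verdict: Not invertible.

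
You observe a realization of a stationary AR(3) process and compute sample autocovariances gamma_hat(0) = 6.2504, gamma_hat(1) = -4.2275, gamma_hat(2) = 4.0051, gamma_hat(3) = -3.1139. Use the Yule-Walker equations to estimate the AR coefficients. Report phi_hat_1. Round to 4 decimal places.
\hat\phi_{1} = -0.4600

The Yule-Walker equations for an AR(p) process read, in matrix form,
  Gamma_p phi = r_p,   with   (Gamma_p)_{ij} = gamma(|i - j|),
                       (r_p)_i = gamma(i),   i,j = 1..p.
Substitute the sample gammas (Toeplitz matrix and right-hand side of size 3):
  Gamma_p = [[6.2504, -4.2275, 4.0051], [-4.2275, 6.2504, -4.2275], [4.0051, -4.2275, 6.2504]]
  r_p     = [-4.2275, 4.0051, -3.1139]
Written out (R1..R3):
  (R1) 6.2504 phi_1 - 4.2275 phi_2 + 4.0051 phi_3 = -4.2275
  (R2) -4.2275 phi_1 + 6.2504 phi_2 - 4.2275 phi_3 = 4.0051
  (R3) 4.0051 phi_1 - 4.2275 phi_2 + 6.2504 phi_3 = -3.1139
Gaussian elimination:
  R2 <- R2 - (-4.2275/6.2504) R1 = R2 - (-0.676357) R1:  3.391102 phi_2 - 1.518624 phi_3 = 1.145802
  R3 <- R3 - (4.0051/6.2504) R1 = R3 - (0.640775) R1:  -1.518624 phi_2 + 3.684032 phi_3 = -0.405024
  R3 <- R3 - (-1.518624/3.391102) R2 = R3 - (-0.447826) R2:  3.003953 phi_3 = 0.108096
Back-substitution:
  phi_hat_3 = 0.108096 / 3.003953 = 0.035985
  phi_hat_2 = (1.145802 - (-1.518624)(0.035985)) / 3.391102 = 0.354
  phi_hat_1 = (-4.2275 - (-4.2275)(0.354) - (4.0051)(0.035985)) / 6.2504 = -0.459985
So phi_hat = [-0.4600, 0.3540, 0.0360].
Therefore phi_hat_1 = -0.4600.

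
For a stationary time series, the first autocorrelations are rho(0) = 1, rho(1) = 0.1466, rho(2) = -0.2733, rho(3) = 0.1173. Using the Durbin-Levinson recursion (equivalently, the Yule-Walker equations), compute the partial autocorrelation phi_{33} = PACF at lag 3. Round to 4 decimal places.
\phi_{33} = 0.2401

The PACF at lag k is phi_{kk}, the last component of the solution
to the Yule-Walker system G_k phi = r_k where
  (G_k)_{ij} = rho(|i - j|), (r_k)_i = rho(i), i,j = 1..k.
Equivalently, Durbin-Levinson gives phi_{kk} iteratively:
  phi_{11} = rho(1)
  phi_{kk} = [rho(k) - sum_{j=1..k-1} phi_{k-1,j} rho(k-j)]
            / [1 - sum_{j=1..k-1} phi_{k-1,j} rho(j)],
  phi_{k,j} = phi_{k-1,j} - phi_{kk} phi_{k-1,k-j},  j = 1..k-1.
Step k = 1:
  phi_11 = rho(1) = 0.1466.
Step k = 2:
  phi_22 = [rho(2) - phi_11 rho(1)] / [1 - phi_11 rho(1)] = [-0.2733 - (0.1466)(0.1466)] / [1 - (0.1466)(0.1466)]
         = -0.29479156 / 0.97850844 = -0.301266.
  Update: phi_21 = phi_11 - phi_22 phi_11 = 0.1466 - (-0.301266)(0.1466) = 0.190766.
Step k = 3:
  phi_33 = [rho(3) - phi_21 rho(2) - phi_22 rho(1)] / [1 - phi_21 rho(1) - phi_22 rho(2)]
    numerator   = 0.1173 - (0.190766)(-0.2733) - (-0.301266)(0.1466) = 0.21360188
    denominator = 1 - (0.190766)(0.1466) - (-0.301266)(-0.2733) = 0.88969769
  phi_33 = 0.21360188 / 0.88969769 = 0.2401.
Therefore phi_{33} = 0.2401.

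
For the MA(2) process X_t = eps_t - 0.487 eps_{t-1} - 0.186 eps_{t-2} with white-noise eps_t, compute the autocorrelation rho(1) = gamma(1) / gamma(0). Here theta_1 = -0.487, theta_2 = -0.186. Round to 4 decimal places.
\rho(1) = -0.3117

For an MA(q) process with theta_0 = 1, the autocovariance is
  gamma(k) = sigma^2 * sum_{i=0..q-k} theta_i * theta_{i+k},
and rho(k) = gamma(k) / gamma(0). Sigma^2 cancels.
  numerator   = (1)*(-0.487) + (-0.487)*(-0.186) = -0.396418.
  denominator = (1)^2 + (-0.487)^2 + (-0.186)^2 = 1.271765.
  rho(1) = -0.396418 / 1.271765 = -0.3117.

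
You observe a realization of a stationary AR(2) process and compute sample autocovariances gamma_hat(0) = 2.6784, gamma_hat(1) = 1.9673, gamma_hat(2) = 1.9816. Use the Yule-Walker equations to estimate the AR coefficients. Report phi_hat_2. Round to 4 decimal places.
\hat\phi_{2} = 0.4351

The Yule-Walker equations for an AR(p) process read, in matrix form,
  Gamma_p phi = r_p,   with   (Gamma_p)_{ij} = gamma(|i - j|),
                       (r_p)_i = gamma(i),   i,j = 1..p.
Substitute the sample gammas (Toeplitz matrix and right-hand side of size 2):
  Gamma_p = [[2.6784, 1.9673], [1.9673, 2.6784]]
  r_p     = [1.9673, 1.9816]
Written out:
  2.6784 phi_1 + 1.9673 phi_2 = 1.9673
  1.9673 phi_1 + 2.6784 phi_2 = 1.9816
Solve by Cramer's rule:
  det = gamma(0)^2 - gamma(1)^2 = (2.6784)^2 - (1.9673)^2 = 7.17382656 - 3.87026929 = 3.30355727
  phi_hat_1 = [gamma(1) gamma(0) - gamma(1) gamma(2)] / det = [(1.9673)(2.6784) - (1.9673)(1.9816)] / 3.30355727 = 1.37081464 / 3.30355727 = 0.415
  phi_hat_2 = [gamma(0) gamma(2) - gamma(1)^2] / det = [(2.6784)(1.9816) - (1.9673)^2] / 3.30355727 = 1.43724815 / 3.30355727 = 0.4351
So phi_hat = [0.4150, 0.4351].
Therefore phi_hat_2 = 0.4351.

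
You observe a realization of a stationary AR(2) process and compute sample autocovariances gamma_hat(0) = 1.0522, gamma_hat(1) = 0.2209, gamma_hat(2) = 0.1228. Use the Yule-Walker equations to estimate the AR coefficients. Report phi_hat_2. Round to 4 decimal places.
\hat\phi_{2} = 0.0760

The Yule-Walker equations for an AR(p) process read, in matrix form,
  Gamma_p phi = r_p,   with   (Gamma_p)_{ij} = gamma(|i - j|),
                       (r_p)_i = gamma(i),   i,j = 1..p.
Substitute the sample gammas (Toeplitz matrix and right-hand side of size 2):
  Gamma_p = [[1.0522, 0.2209], [0.2209, 1.0522]]
  r_p     = [0.2209, 0.1228]
Written out:
  1.0522 phi_1 + 0.2209 phi_2 = 0.2209
  0.2209 phi_1 + 1.0522 phi_2 = 0.1228
Solve by Cramer's rule:
  det = gamma(0)^2 - gamma(1)^2 = (1.0522)^2 - (0.2209)^2 = 1.10712484 - 0.04879681 = 1.05832803
  phi_hat_1 = [gamma(1) gamma(0) - gamma(1) gamma(2)] / det = [(0.2209)(1.0522) - (0.2209)(0.1228)] / 1.05832803 = 0.20530446 / 1.05832803 = 0.194
  phi_hat_2 = [gamma(0) gamma(2) - gamma(1)^2] / det = [(1.0522)(0.1228) - (0.2209)^2] / 1.05832803 = 0.08041335 / 1.05832803 = 0.076
So phi_hat = [0.1940, 0.0760].
Therefore phi_hat_2 = 0.0760.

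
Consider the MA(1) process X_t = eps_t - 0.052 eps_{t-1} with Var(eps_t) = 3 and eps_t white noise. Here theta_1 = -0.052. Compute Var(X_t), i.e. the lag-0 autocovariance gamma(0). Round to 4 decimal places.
\gamma(0) = 3.0081

For an MA(q) process X_t = eps_t + sum_i theta_i eps_{t-i} with
Var(eps_t) = sigma^2, the variance is
  gamma(0) = sigma^2 * (1 + sum_i theta_i^2).
  sum_i theta_i^2 = (-0.052)^2 = 0.002704.
  gamma(0) = 3 * (1 + 0.002704) = 3 * 1.002704 = 3.008112, which rounds to 3.0081.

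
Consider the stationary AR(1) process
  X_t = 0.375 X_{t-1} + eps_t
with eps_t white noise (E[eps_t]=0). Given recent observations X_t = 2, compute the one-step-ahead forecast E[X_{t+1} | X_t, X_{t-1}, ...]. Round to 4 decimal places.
E[X_{t+1} \mid \mathcal F_t] = 0.7500

For an AR(p) model X_t = c + sum_i phi_i X_{t-i} + eps_t, the
one-step-ahead conditional mean is
  E[X_{t+1} | X_t, ...] = c + sum_i phi_i X_{t+1-i}.
Substitute known values:
  E[X_{t+1} | ...] = (0.375) * (2)
                   = 0.7500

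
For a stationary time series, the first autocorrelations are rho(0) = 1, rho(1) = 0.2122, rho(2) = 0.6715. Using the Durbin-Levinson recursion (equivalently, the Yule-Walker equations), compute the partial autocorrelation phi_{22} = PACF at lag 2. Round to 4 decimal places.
\phi_{22} = 0.6560

The PACF at lag k is phi_{kk}, the last component of the solution
to the Yule-Walker system G_k phi = r_k where
  (G_k)_{ij} = rho(|i - j|), (r_k)_i = rho(i), i,j = 1..k.
Equivalently, Durbin-Levinson gives phi_{kk} iteratively:
  phi_{11} = rho(1)
  phi_{kk} = [rho(k) - sum_{j=1..k-1} phi_{k-1,j} rho(k-j)]
            / [1 - sum_{j=1..k-1} phi_{k-1,j} rho(j)],
  phi_{k,j} = phi_{k-1,j} - phi_{kk} phi_{k-1,k-j},  j = 1..k-1.
Step k = 1:
  phi_11 = rho(1) = 0.2122.
Step k = 2:
  phi_22 = [rho(2) - phi_11 rho(1)] / [1 - phi_11 rho(1)] = [0.6715 - (0.2122)(0.2122)] / [1 - (0.2122)(0.2122)]
         = 0.62647116 / 0.95497116 = 0.656.
Therefore phi_{22} = 0.6560.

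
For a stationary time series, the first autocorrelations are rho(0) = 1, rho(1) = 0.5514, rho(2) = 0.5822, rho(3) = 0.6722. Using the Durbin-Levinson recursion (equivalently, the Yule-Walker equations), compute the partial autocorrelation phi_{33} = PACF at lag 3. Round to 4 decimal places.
\phi_{33} = 0.4431

The PACF at lag k is phi_{kk}, the last component of the solution
to the Yule-Walker system G_k phi = r_k where
  (G_k)_{ij} = rho(|i - j|), (r_k)_i = rho(i), i,j = 1..k.
Equivalently, Durbin-Levinson gives phi_{kk} iteratively:
  phi_{11} = rho(1)
  phi_{kk} = [rho(k) - sum_{j=1..k-1} phi_{k-1,j} rho(k-j)]
            / [1 - sum_{j=1..k-1} phi_{k-1,j} rho(j)],
  phi_{k,j} = phi_{k-1,j} - phi_{kk} phi_{k-1,k-j},  j = 1..k-1.
Step k = 1:
  phi_11 = rho(1) = 0.5514.
Step k = 2:
  phi_22 = [rho(2) - phi_11 rho(1)] / [1 - phi_11 rho(1)] = [0.5822 - (0.5514)(0.5514)] / [1 - (0.5514)(0.5514)]
         = 0.27815804 / 0.69595804 = 0.399676.
  Update: phi_21 = phi_11 - phi_22 phi_11 = 0.5514 - (0.399676)(0.5514) = 0.331018.
Step k = 3:
  phi_33 = [rho(3) - phi_21 rho(2) - phi_22 rho(1)] / [1 - phi_21 rho(1) - phi_22 rho(2)]
    numerator   = 0.6722 - (0.331018)(0.5822) - (0.399676)(0.5514) = 0.25909949
    denominator = 1 - (0.331018)(0.5514) - (0.399676)(0.5822) = 0.58478482
  phi_33 = 0.25909949 / 0.58478482 = 0.4431.
Therefore phi_{33} = 0.4431.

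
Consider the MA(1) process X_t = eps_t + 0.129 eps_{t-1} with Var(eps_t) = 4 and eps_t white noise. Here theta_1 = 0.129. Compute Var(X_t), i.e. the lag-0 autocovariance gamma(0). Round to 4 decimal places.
\gamma(0) = 4.0666

For an MA(q) process X_t = eps_t + sum_i theta_i eps_{t-i} with
Var(eps_t) = sigma^2, the variance is
  gamma(0) = sigma^2 * (1 + sum_i theta_i^2).
  sum_i theta_i^2 = (0.129)^2 = 0.016641.
  gamma(0) = 4 * (1 + 0.016641) = 4 * 1.016641 = 4.066564, which rounds to 4.0666.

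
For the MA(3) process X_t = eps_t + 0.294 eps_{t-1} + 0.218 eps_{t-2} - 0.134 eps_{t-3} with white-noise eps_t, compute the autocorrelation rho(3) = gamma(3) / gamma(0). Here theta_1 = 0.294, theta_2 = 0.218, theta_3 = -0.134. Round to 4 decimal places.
\rho(3) = -0.1163

For an MA(q) process with theta_0 = 1, the autocovariance is
  gamma(k) = sigma^2 * sum_{i=0..q-k} theta_i * theta_{i+k},
and rho(k) = gamma(k) / gamma(0). Sigma^2 cancels.
  numerator   = (1)*(-0.134) = -0.134.
  denominator = (1)^2 + (0.294)^2 + (0.218)^2 + (-0.134)^2 = 1.151916.
  rho(3) = -0.134 / 1.151916 = -0.1163.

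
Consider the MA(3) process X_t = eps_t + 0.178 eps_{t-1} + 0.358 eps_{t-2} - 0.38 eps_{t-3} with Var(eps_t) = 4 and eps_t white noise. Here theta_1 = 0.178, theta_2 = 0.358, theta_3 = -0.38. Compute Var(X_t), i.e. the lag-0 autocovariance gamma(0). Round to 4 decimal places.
\gamma(0) = 5.2170

For an MA(q) process X_t = eps_t + sum_i theta_i eps_{t-i} with
Var(eps_t) = sigma^2, the variance is
  gamma(0) = sigma^2 * (1 + sum_i theta_i^2).
  sum_i theta_i^2 = (0.178)^2 + (0.358)^2 + (-0.38)^2 = 0.031684 + 0.128164 + 0.1444 = 0.304248.
  gamma(0) = 4 * (1 + 0.304248) = 4 * 1.304248 = 5.216992, which rounds to 5.2170.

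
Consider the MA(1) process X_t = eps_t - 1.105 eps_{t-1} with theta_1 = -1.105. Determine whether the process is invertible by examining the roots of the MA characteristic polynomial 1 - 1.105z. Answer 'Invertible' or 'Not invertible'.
\text{Not invertible}

The MA(q) characteristic polynomial is P(z) = 1 - 1.105z.
Invertibility requires all roots to lie outside the unit circle, i.e. |z| > 1 for every root.
This is linear in z: 1 + (-1.105) z = 0  =>  z = -1/(-1.105) = 0.904977,  |z| = 0.904977.
Moduli of all roots: 0.9050.
All moduli strictly greater than 1? No.
Verdict: Not invertible.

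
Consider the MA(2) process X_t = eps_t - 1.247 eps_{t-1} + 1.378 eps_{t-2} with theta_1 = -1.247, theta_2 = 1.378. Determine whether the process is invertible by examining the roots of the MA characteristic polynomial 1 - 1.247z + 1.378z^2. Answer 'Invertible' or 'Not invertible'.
\text{Not invertible}

The MA(q) characteristic polynomial is P(z) = 1 - 1.247z + 1.378z^2.
Invertibility requires all roots to lie outside the unit circle, i.e. |z| > 1 for every root.
Set 1 + (-1.247) z + (1.378) z^2 = 0, i.e. a z^2 + b z + c = 0 with a = 1.378, b = -1.247, c = 1.
Discriminant D = b^2 - 4ac = (-1.247)^2 - 4*(1.378)*1 = 1.555009 - (5.512) = -3.956991.
D < 0, so the roots are the complex-conjugate pair z = (-b +/- i sqrt(-D)) / (2a) = 0.4525 +/- 0.7218i.
For a conjugate pair |z|^2 = z * conj(z) = (product of roots) = c/a = 1/(1.378) = 0.725689, so |z| = sqrt(0.725689) = 0.8519 for both roots.
Moduli of all roots: 0.8519, 0.8519.
All moduli strictly greater than 1? No.
Verdict: Not invertible.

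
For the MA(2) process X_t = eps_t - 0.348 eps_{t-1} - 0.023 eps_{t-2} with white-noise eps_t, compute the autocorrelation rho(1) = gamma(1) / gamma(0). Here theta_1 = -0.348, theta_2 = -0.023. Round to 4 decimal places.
\rho(1) = -0.3031

For an MA(q) process with theta_0 = 1, the autocovariance is
  gamma(k) = sigma^2 * sum_{i=0..q-k} theta_i * theta_{i+k},
and rho(k) = gamma(k) / gamma(0). Sigma^2 cancels.
  numerator   = (1)*(-0.348) + (-0.348)*(-0.023) = -0.339996.
  denominator = (1)^2 + (-0.348)^2 + (-0.023)^2 = 1.121633.
  rho(1) = -0.339996 / 1.121633 = -0.3031.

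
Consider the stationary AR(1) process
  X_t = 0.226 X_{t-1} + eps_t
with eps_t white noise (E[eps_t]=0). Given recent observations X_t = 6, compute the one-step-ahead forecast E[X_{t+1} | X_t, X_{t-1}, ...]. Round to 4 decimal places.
E[X_{t+1} \mid \mathcal F_t] = 1.3560

For an AR(p) model X_t = c + sum_i phi_i X_{t-i} + eps_t, the
one-step-ahead conditional mean is
  E[X_{t+1} | X_t, ...] = c + sum_i phi_i X_{t+1-i}.
Substitute known values:
  E[X_{t+1} | ...] = (0.226) * (6)
                   = 1.3560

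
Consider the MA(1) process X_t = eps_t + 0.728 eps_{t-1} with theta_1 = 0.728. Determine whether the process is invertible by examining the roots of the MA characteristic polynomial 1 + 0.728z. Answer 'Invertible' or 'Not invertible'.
\text{Invertible}

The MA(q) characteristic polynomial is P(z) = 1 + 0.728z.
Invertibility requires all roots to lie outside the unit circle, i.e. |z| > 1 for every root.
This is linear in z: 1 + (0.728) z = 0  =>  z = -1/(0.728) = -1.373626,  |z| = 1.373626.
Moduli of all roots: 1.3736.
All moduli strictly greater than 1? Yes.
Verdict: Invertible.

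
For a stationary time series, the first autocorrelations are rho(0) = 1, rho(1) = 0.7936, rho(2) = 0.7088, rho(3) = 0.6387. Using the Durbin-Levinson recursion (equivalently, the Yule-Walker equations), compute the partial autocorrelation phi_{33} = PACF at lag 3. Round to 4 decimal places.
\phi_{33} = 0.0761

The PACF at lag k is phi_{kk}, the last component of the solution
to the Yule-Walker system G_k phi = r_k where
  (G_k)_{ij} = rho(|i - j|), (r_k)_i = rho(i), i,j = 1..k.
Equivalently, Durbin-Levinson gives phi_{kk} iteratively:
  phi_{11} = rho(1)
  phi_{kk} = [rho(k) - sum_{j=1..k-1} phi_{k-1,j} rho(k-j)]
            / [1 - sum_{j=1..k-1} phi_{k-1,j} rho(j)],
  phi_{k,j} = phi_{k-1,j} - phi_{kk} phi_{k-1,k-j},  j = 1..k-1.
Step k = 1:
  phi_11 = rho(1) = 0.7936.
Step k = 2:
  phi_22 = [rho(2) - phi_11 rho(1)] / [1 - phi_11 rho(1)] = [0.7088 - (0.7936)(0.7936)] / [1 - (0.7936)(0.7936)]
         = 0.07899904 / 0.37019904 = 0.213396.
  Update: phi_21 = phi_11 - phi_22 phi_11 = 0.7936 - (0.213396)(0.7936) = 0.624249.
Step k = 3:
  phi_33 = [rho(3) - phi_21 rho(2) - phi_22 rho(1)] / [1 - phi_21 rho(1) - phi_22 rho(2)]
    numerator   = 0.6387 - (0.624249)(0.7088) - (0.213396)(0.7936) = 0.02688126
    denominator = 1 - (0.624249)(0.7936) - (0.213396)(0.7088) = 0.35334095
  phi_33 = 0.02688126 / 0.35334095 = 0.0761.
Therefore phi_{33} = 0.0761.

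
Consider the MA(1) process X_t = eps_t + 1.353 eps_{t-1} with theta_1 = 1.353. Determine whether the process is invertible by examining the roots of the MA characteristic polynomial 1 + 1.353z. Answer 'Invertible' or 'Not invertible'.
\text{Not invertible}

The MA(q) characteristic polynomial is P(z) = 1 + 1.353z.
Invertibility requires all roots to lie outside the unit circle, i.e. |z| > 1 for every root.
This is linear in z: 1 + (1.353) z = 0  =>  z = -1/(1.353) = -0.739098,  |z| = 0.739098.
Moduli of all roots: 0.7391.
All moduli strictly greater than 1? No.
Verdict: Not invertible.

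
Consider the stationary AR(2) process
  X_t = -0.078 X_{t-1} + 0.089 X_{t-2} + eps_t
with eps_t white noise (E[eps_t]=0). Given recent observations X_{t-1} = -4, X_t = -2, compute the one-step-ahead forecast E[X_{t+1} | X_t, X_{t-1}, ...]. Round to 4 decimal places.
E[X_{t+1} \mid \mathcal F_t] = -0.2000

For an AR(p) model X_t = c + sum_i phi_i X_{t-i} + eps_t, the
one-step-ahead conditional mean is
  E[X_{t+1} | X_t, ...] = c + sum_i phi_i X_{t+1-i}.
Substitute known values:
  E[X_{t+1} | ...] = (-0.078) * (-2) + (0.089) * (-4)
                   = -0.2000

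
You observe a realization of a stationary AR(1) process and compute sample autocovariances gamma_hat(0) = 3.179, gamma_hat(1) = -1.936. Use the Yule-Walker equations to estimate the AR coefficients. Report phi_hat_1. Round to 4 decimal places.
\hat\phi_{1} = -0.6090

The Yule-Walker equations for an AR(p) process read, in matrix form,
  Gamma_p phi = r_p,   with   (Gamma_p)_{ij} = gamma(|i - j|),
                       (r_p)_i = gamma(i),   i,j = 1..p.
Substitute the sample gammas (Toeplitz matrix and right-hand side of size 1):
  Gamma_p = [[3.179]]
  r_p     = [-1.936]
With p = 1 this is the single equation gamma(0) phi_1 = gamma(1):
  phi_hat_1 = gamma(1) / gamma(0) = -1.936 / 3.179 = -0.6090.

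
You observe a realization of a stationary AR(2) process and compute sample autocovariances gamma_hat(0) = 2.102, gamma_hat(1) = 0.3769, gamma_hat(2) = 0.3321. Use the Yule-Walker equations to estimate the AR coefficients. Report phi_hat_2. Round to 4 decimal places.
\hat\phi_{2} = 0.1300

The Yule-Walker equations for an AR(p) process read, in matrix form,
  Gamma_p phi = r_p,   with   (Gamma_p)_{ij} = gamma(|i - j|),
                       (r_p)_i = gamma(i),   i,j = 1..p.
Substitute the sample gammas (Toeplitz matrix and right-hand side of size 2):
  Gamma_p = [[2.102, 0.3769], [0.3769, 2.102]]
  r_p     = [0.3769, 0.3321]
Written out:
  2.102 phi_1 + 0.3769 phi_2 = 0.3769
  0.3769 phi_1 + 2.102 phi_2 = 0.3321
Solve by Cramer's rule:
  det = gamma(0)^2 - gamma(1)^2 = (2.102)^2 - (0.3769)^2 = 4.418404 - 0.14205361 = 4.27635039
  phi_hat_1 = [gamma(1) gamma(0) - gamma(1) gamma(2)] / det = [(0.3769)(2.102) - (0.3769)(0.3321)] / 4.27635039 = 0.66707531 / 4.27635039 = 0.156
  phi_hat_2 = [gamma(0) gamma(2) - gamma(1)^2] / det = [(2.102)(0.3321) - (0.3769)^2] / 4.27635039 = 0.55602059 / 4.27635039 = 0.13
So phi_hat = [0.1560, 0.1300].
Therefore phi_hat_2 = 0.1300.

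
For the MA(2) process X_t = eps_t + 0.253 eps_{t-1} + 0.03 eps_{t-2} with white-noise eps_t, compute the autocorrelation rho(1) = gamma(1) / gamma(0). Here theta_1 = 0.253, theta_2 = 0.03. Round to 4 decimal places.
\rho(1) = 0.2447

For an MA(q) process with theta_0 = 1, the autocovariance is
  gamma(k) = sigma^2 * sum_{i=0..q-k} theta_i * theta_{i+k},
and rho(k) = gamma(k) / gamma(0). Sigma^2 cancels.
  numerator   = (1)*(0.253) + (0.253)*(0.03) = 0.26059.
  denominator = (1)^2 + (0.253)^2 + (0.03)^2 = 1.064909.
  rho(1) = 0.26059 / 1.064909 = 0.2447.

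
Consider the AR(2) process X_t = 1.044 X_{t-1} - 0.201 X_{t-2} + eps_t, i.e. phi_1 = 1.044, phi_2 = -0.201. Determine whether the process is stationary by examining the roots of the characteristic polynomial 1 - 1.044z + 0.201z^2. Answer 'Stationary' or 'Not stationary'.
\text{Stationary}

The AR(p) characteristic polynomial is P(z) = 1 - 1.044z + 0.201z^2.
Stationarity requires all roots to lie outside the unit circle, i.e. |z| > 1 for every root.
Set 1 + (-1.044) z + (0.201) z^2 = 0, i.e. a z^2 + b z + c = 0 with a = 0.201, b = -1.044, c = 1.
Discriminant D = b^2 - 4ac = (-1.044)^2 - 4*(0.201)*1 = 1.089936 - (0.804) = 0.285936.
D >= 0, so the roots are real: z = (-b +/- sqrt(D)) / (2a) = (1.044 +/- 0.53473) / (0.402).
  z_1 = (1.044 + 0.53473) / (0.402) = 3.9272,   |z_1| = 3.9272.
  z_2 = (1.044 - 0.53473) / (0.402) = 1.2668,   |z_2| = 1.2668.
Moduli of all roots: 3.9272, 1.2668.
All moduli strictly greater than 1? Yes.
Verdict: Stationary.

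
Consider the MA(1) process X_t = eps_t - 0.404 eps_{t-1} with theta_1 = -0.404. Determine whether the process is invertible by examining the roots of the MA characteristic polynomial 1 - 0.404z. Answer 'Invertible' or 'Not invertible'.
\text{Invertible}

The MA(q) characteristic polynomial is P(z) = 1 - 0.404z.
Invertibility requires all roots to lie outside the unit circle, i.e. |z| > 1 for every root.
This is linear in z: 1 + (-0.404) z = 0  =>  z = -1/(-0.404) = 2.475248,  |z| = 2.475248.
Moduli of all roots: 2.4752.
All moduli strictly greater than 1? Yes.
Verdict: Invertible.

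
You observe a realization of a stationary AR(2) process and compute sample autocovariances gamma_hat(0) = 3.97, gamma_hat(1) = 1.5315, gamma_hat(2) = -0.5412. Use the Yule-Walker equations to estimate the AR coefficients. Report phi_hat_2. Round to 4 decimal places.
\hat\phi_{2} = -0.3350

The Yule-Walker equations for an AR(p) process read, in matrix form,
  Gamma_p phi = r_p,   with   (Gamma_p)_{ij} = gamma(|i - j|),
                       (r_p)_i = gamma(i),   i,j = 1..p.
Substitute the sample gammas (Toeplitz matrix and right-hand side of size 2):
  Gamma_p = [[3.97, 1.5315], [1.5315, 3.97]]
  r_p     = [1.5315, -0.5412]
Written out:
  3.97 phi_1 + 1.5315 phi_2 = 1.5315
  1.5315 phi_1 + 3.97 phi_2 = -0.5412
Solve by Cramer's rule:
  det = gamma(0)^2 - gamma(1)^2 = (3.97)^2 - (1.5315)^2 = 15.7609 - 2.34549225 = 13.41540775
  phi_hat_1 = [gamma(1) gamma(0) - gamma(1) gamma(2)] / det = [(1.5315)(3.97) - (1.5315)(-0.5412)] / 13.41540775 = 6.9089028 / 13.41540775 = 0.515
  phi_hat_2 = [gamma(0) gamma(2) - gamma(1)^2] / det = [(3.97)(-0.5412) - (1.5315)^2] / 13.41540775 = -4.49405625 / 13.41540775 = -0.335
So phi_hat = [0.5150, -0.3350].
Therefore phi_hat_2 = -0.3350.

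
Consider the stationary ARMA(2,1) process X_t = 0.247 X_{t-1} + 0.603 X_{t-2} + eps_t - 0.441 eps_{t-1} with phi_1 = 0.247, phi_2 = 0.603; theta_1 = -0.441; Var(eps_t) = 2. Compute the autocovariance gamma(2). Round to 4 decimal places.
\gamma(2) = 1.9566

Multiply the model equation by X_{t-k} and take expectations. With theta_0 = psi_0 = 1 and psi_j the MA(infinity) weights, this gives
  gamma(k) - sum_i phi_i gamma(k-i) = c_k,
  c_k = sigma^2 * sum_{j=k..q} theta_j psi_{j-k}   (c_k = 0 for k > q),
using gamma(-m) = gamma(m).
psi-weights needed (psi_j = theta_j + sum_i phi_i psi_{j-i}):
  psi_1 = theta_1 + phi_1 = -0.441 + (0.247) = -0.194
Right-hand sides:
  c_0 = sigma^2 (1 + theta_1 psi_1) = 2 * (1 + (-0.441)(-0.194)) = 2 * 1.085554 = 2.171108
  c_1 = sigma^2 theta_1 = 2 * (-0.441) = -0.882
  c_2 = 0
Equations for k = 0, 1, 2 (AR order 2, c_2 = 0):
  (E0) gamma(0) = phi_1 gamma(1) + phi_2 gamma(2) + c_0
  (E1) gamma(1) = phi_1 gamma(0) + phi_2 gamma(1) + c_1
  (E2) gamma(2) = phi_1 gamma(1) + phi_2 gamma(0)
From (E1): gamma(1) = A gamma(0) + B with
  A = phi_1 / (1 - phi_2) = 0.247 / 0.397 = 0.622166,   B = c_1 / (1 - phi_2) = -0.882 / 0.397 = -2.221662.
Insert (E2) into (E0): gamma(0) (1 - phi_2^2) = phi_1 (1 + phi_2) gamma(1) + c_0.
  phi_1 (1 + phi_2) = (0.247)(1.603) = 0.395941,   1 - phi_2^2 = 0.636391.
Replace gamma(1) by A gamma(0) + B and collect gamma(0):
  gamma(0) [0.636391 - (0.395941)(0.622166)] = (0.395941)(-2.221662) + 2.171108
  gamma(0) * 0.39005 = 1.291461
  gamma(0) = 1.291461 / 0.39005 = 3.311014.
  gamma(1) = A gamma(0) + B = (0.622166)(3.311014) + (-2.221662) = -0.161661.
  gamma(2) = phi_1 gamma(1) + phi_2 gamma(0) = (0.247)(-0.161661) + (0.603)(3.311014) = 1.956611.
Therefore gamma(2) = 1.9566 (to 4 decimal places).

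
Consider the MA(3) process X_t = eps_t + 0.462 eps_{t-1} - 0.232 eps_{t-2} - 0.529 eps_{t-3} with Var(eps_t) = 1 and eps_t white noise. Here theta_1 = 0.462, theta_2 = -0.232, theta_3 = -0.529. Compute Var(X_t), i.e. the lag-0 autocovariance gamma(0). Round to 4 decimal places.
\gamma(0) = 1.5471

For an MA(q) process X_t = eps_t + sum_i theta_i eps_{t-i} with
Var(eps_t) = sigma^2, the variance is
  gamma(0) = sigma^2 * (1 + sum_i theta_i^2).
  sum_i theta_i^2 = (0.462)^2 + (-0.232)^2 + (-0.529)^2 = 0.213444 + 0.053824 + 0.279841 = 0.547109.
  gamma(0) = 1 * (1 + 0.547109) = 1 * 1.547109 = 1.547109, which rounds to 1.5471.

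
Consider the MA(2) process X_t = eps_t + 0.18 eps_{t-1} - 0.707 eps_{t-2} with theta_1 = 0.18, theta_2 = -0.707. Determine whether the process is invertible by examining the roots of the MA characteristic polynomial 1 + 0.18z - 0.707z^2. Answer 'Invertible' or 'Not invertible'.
\text{Invertible}

The MA(q) characteristic polynomial is P(z) = 1 + 0.18z - 0.707z^2.
Invertibility requires all roots to lie outside the unit circle, i.e. |z| > 1 for every root.
Set 1 + (0.18) z + (-0.707) z^2 = 0, i.e. a z^2 + b z + c = 0 with a = -0.707, b = 0.18, c = 1.
Discriminant D = b^2 - 4ac = (0.18)^2 - 4*(-0.707)*1 = 0.0324 - (-2.828) = 2.8604.
D >= 0, so the roots are real: z = (-b +/- sqrt(D)) / (2a) = (-0.18 +/- 1.691272) / (-1.414).
  z_1 = (-0.18 + 1.691272) / (-1.414) = -1.0688,   |z_1| = 1.0688.
  z_2 = (-0.18 - 1.691272) / (-1.414) = 1.3234,   |z_2| = 1.3234.
Moduli of all roots: 1.0688, 1.3234.
All moduli strictly greater than 1? Yes.
Verdict: Invertible.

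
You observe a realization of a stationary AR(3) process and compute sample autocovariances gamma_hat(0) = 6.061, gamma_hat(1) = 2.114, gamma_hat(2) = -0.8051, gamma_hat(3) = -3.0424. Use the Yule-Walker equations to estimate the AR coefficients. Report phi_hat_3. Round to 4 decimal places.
\hat\phi_{3} = -0.4240

The Yule-Walker equations for an AR(p) process read, in matrix form,
  Gamma_p phi = r_p,   with   (Gamma_p)_{ij} = gamma(|i - j|),
                       (r_p)_i = gamma(i),   i,j = 1..p.
Substitute the sample gammas (Toeplitz matrix and right-hand side of size 3):
  Gamma_p = [[6.061, 2.114, -0.8051], [2.114, 6.061, 2.114], [-0.8051, 2.114, 6.061]]
  r_p     = [2.114, -0.8051, -3.0424]
Written out (R1..R3):
  (R1) 6.061 phi_1 + 2.114 phi_2 - 0.8051 phi_3 = 2.114
  (R2) 2.114 phi_1 + 6.061 phi_2 + 2.114 phi_3 = -0.8051
  (R3) -0.8051 phi_1 + 2.114 phi_2 + 6.061 phi_3 = -3.0424
Gaussian elimination:
  R2 <- R2 - (2.114/6.061) R1 = R2 - (0.348787) R1:  5.323664 phi_2 + 2.394809 phi_3 = -1.542436
  R3 <- R3 - (-0.8051/6.061) R1 = R3 - (-0.132833) R1:  2.394809 phi_2 + 5.954056 phi_3 = -2.761591
  R3 <- R3 - (2.394809/5.323664) R2 = R3 - (0.449842) R2:  4.87677 phi_3 = -2.067738
Back-substitution:
  phi_hat_3 = -2.067738 / 4.87677 = -0.423997
  phi_hat_2 = (-1.542436 - (2.394809)(-0.423997)) / 5.323664 = -0.099
  phi_hat_1 = (2.114 - (2.114)(-0.099) - (-0.8051)(-0.423997)) / 6.061 = 0.326997
So phi_hat = [0.3270, -0.0990, -0.4240].
Therefore phi_hat_3 = -0.4240.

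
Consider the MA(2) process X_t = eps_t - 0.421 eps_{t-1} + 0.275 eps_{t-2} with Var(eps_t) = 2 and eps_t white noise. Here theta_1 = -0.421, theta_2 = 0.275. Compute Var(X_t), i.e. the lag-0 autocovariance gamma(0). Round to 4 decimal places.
\gamma(0) = 2.5057

For an MA(q) process X_t = eps_t + sum_i theta_i eps_{t-i} with
Var(eps_t) = sigma^2, the variance is
  gamma(0) = sigma^2 * (1 + sum_i theta_i^2).
  sum_i theta_i^2 = (-0.421)^2 + (0.275)^2 = 0.177241 + 0.075625 = 0.252866.
  gamma(0) = 2 * (1 + 0.252866) = 2 * 1.252866 = 2.505732, which rounds to 2.5057.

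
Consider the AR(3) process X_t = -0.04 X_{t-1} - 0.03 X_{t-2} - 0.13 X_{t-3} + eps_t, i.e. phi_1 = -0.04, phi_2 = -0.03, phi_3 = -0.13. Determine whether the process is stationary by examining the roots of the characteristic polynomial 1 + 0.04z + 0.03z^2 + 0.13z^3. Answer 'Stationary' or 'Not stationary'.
\text{Stationary}

The AR(p) characteristic polynomial is P(z) = 1 + 0.04z + 0.03z^2 + 0.13z^3.
Stationarity requires all roots to lie outside the unit circle, i.e. |z| > 1 for every root.
Degree 3: look for a simple real root z0 first, then factor out (1 - z/z0) and solve the remaining quadratic.
Testing z0 = -2: P(-2) = 1 + (0.04)(-2) + (0.03)(-2)^2 + (0.13)(-2)^3
  = 1 + (-0.08) + (0.12) + (-1.04) = 0.  So z_0 = -2 is a root, |z_0| = 2.
Divide out the factor (1 + 0.5 z) = (1 - z/z0) (since 1/z0 = -0.5):
  P(z) = (1 + 0.5 z)(1 + (-0.46) z + (0.26) z^2)
  [check: z-coef -0.46 - (-0.5) = 0.04; z^2-coef 0.26 - (-0.5)(-0.46) = 0.03; z^3-coef -(-0.5)(0.26) = 0.13.]
Remaining roots from the quadratic factor 1 + (-0.46) z + (0.26) z^2:
  Set 1 + (-0.46) z + (0.26) z^2 = 0, i.e. a z^2 + b z + c = 0 with a = 0.26, b = -0.46, c = 1.
  Discriminant D = b^2 - 4ac = (-0.46)^2 - 4*(0.26)*1 = 0.2116 - (1.04) = -0.8284.
  D < 0, so the roots are the complex-conjugate pair z = (-b +/- i sqrt(-D)) / (2a) = 0.8846 +/- 1.7503i.
  For a conjugate pair |z|^2 = z * conj(z) = (product of roots) = c/a = 1/(0.26) = 3.846154, so |z| = sqrt(3.846154) = 1.9612 for both roots.
Moduli of all roots: 2.0000, 1.9612, 1.9612.
All moduli strictly greater than 1? Yes.
Verdict: Stationary.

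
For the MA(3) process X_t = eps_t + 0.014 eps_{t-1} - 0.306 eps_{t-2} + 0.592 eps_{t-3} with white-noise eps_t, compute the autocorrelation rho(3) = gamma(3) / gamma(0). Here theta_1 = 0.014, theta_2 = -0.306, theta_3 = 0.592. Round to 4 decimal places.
\rho(3) = 0.4099

For an MA(q) process with theta_0 = 1, the autocovariance is
  gamma(k) = sigma^2 * sum_{i=0..q-k} theta_i * theta_{i+k},
and rho(k) = gamma(k) / gamma(0). Sigma^2 cancels.
  numerator   = (1)*(0.592) = 0.592.
  denominator = (1)^2 + (0.014)^2 + (-0.306)^2 + (0.592)^2 = 1.444296.
  rho(3) = 0.592 / 1.444296 = 0.4099.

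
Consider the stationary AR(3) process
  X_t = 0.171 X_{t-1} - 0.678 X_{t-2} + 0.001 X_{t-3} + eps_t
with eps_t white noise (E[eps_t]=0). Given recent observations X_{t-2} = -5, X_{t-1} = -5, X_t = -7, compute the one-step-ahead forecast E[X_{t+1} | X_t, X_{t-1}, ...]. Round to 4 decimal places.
E[X_{t+1} \mid \mathcal F_t] = 2.1880

For an AR(p) model X_t = c + sum_i phi_i X_{t-i} + eps_t, the
one-step-ahead conditional mean is
  E[X_{t+1} | X_t, ...] = c + sum_i phi_i X_{t+1-i}.
Substitute known values:
  E[X_{t+1} | ...] = (0.171) * (-7) + (-0.678) * (-5) + (0.001) * (-5)
                   = 2.1880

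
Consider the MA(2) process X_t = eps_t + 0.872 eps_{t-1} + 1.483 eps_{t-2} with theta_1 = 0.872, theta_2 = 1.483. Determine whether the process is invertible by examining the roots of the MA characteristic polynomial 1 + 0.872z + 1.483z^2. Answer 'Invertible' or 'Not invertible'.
\text{Not invertible}

The MA(q) characteristic polynomial is P(z) = 1 + 0.872z + 1.483z^2.
Invertibility requires all roots to lie outside the unit circle, i.e. |z| > 1 for every root.
Set 1 + (0.872) z + (1.483) z^2 = 0, i.e. a z^2 + b z + c = 0 with a = 1.483, b = 0.872, c = 1.
Discriminant D = b^2 - 4ac = (0.872)^2 - 4*(1.483)*1 = 0.760384 - (5.932) = -5.171616.
D < 0, so the roots are the complex-conjugate pair z = (-b +/- i sqrt(-D)) / (2a) = -0.294 +/- 0.7667i.
For a conjugate pair |z|^2 = z * conj(z) = (product of roots) = c/a = 1/(1.483) = 0.674309, so |z| = sqrt(0.674309) = 0.8212 for both roots.
Moduli of all roots: 0.8212, 0.8212.
All moduli strictly greater than 1? No.
Verdict: Not invertible.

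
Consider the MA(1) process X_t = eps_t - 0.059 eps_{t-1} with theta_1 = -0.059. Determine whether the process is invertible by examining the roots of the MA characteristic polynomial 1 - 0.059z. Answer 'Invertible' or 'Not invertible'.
\text{Invertible}

The MA(q) characteristic polynomial is P(z) = 1 - 0.059z.
Invertibility requires all roots to lie outside the unit circle, i.e. |z| > 1 for every root.
This is linear in z: 1 + (-0.059) z = 0  =>  z = -1/(-0.059) = 16.949153,  |z| = 16.949153.
Moduli of all roots: 16.9492.
All moduli strictly greater than 1? Yes.
Verdict: Invertible.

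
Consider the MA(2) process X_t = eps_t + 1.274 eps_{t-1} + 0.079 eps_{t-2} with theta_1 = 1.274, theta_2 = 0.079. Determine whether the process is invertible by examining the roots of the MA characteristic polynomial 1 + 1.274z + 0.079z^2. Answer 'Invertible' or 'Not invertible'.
\text{Not invertible}

The MA(q) characteristic polynomial is P(z) = 1 + 1.274z + 0.079z^2.
Invertibility requires all roots to lie outside the unit circle, i.e. |z| > 1 for every root.
Set 1 + (1.274) z + (0.079) z^2 = 0, i.e. a z^2 + b z + c = 0 with a = 0.079, b = 1.274, c = 1.
Discriminant D = b^2 - 4ac = (1.274)^2 - 4*(0.079)*1 = 1.623076 - (0.316) = 1.307076.
D >= 0, so the roots are real: z = (-b +/- sqrt(D)) / (2a) = (-1.274 +/- 1.143274) / (0.158).
  z_1 = (-1.274 + 1.143274) / (0.158) = -0.8274,   |z_1| = 0.8274.
  z_2 = (-1.274 - 1.143274) / (0.158) = -15.2992,   |z_2| = 15.2992.
Moduli of all roots: 0.8274, 15.2992.
All moduli strictly greater than 1? No.
Verdict: Not invertible.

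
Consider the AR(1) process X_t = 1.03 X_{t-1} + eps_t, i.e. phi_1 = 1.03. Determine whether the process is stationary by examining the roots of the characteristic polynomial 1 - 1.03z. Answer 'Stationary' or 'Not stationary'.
\text{Not stationary}

The AR(p) characteristic polynomial is P(z) = 1 - 1.03z.
Stationarity requires all roots to lie outside the unit circle, i.e. |z| > 1 for every root.
This is linear in z: 1 + (-1.03) z = 0  =>  z = -1/(-1.03) = 0.970874,  |z| = 0.970874.
Moduli of all roots: 0.9709.
All moduli strictly greater than 1? No.
Verdict: Not stationary.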